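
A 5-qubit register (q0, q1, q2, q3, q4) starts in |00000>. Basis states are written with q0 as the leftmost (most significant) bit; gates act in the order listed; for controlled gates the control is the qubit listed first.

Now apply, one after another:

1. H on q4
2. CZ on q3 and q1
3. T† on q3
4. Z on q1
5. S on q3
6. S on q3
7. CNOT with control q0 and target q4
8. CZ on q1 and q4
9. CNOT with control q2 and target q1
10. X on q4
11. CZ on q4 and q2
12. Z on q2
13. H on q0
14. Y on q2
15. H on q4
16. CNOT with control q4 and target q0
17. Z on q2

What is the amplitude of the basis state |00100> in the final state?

|00100> carries amplitude -sqrt(2)*I/2 in the final state.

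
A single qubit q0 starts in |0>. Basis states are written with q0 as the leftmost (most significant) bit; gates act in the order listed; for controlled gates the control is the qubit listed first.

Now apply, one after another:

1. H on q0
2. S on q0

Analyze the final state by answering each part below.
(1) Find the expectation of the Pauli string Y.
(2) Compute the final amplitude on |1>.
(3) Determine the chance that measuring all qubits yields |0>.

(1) In the final state, Y has expectation 1.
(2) The amplitude on |1> is sqrt(2)*I/2.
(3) A full measurement returns |0> with probability 1/2.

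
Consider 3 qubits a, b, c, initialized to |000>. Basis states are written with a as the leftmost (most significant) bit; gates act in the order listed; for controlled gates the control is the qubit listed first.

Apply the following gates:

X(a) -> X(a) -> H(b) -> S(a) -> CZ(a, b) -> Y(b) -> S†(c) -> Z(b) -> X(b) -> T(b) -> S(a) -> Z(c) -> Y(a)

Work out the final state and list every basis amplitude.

After the circuit, the state carries amplitude sqrt(2)/2 on |100>, sqrt(2)*exp(I*pi/4)/2 on |110>, and 0 on every other basis state. Key observation: steps 1-2 multiply out to the identity, so the circuit reduces to the remaining gates.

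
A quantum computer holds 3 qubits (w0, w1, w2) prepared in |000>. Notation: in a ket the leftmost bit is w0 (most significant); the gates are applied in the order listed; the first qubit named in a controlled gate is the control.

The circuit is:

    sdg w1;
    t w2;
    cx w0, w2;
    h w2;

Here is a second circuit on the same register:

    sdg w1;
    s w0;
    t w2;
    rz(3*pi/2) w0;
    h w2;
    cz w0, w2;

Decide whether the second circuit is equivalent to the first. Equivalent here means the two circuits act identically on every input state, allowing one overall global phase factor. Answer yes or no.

Yes: on every input state the two circuits agree up to one overall phase factor.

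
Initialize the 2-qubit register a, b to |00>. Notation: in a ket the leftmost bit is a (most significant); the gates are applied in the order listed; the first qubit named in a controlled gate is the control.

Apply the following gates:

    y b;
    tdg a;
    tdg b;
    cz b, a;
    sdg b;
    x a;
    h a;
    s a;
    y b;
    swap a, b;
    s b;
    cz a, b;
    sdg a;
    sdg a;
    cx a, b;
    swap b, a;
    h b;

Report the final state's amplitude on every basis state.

After the circuit, the state carries amplitude -exp(I*pi/4)/2 on |00>, -exp(I*pi/4)/2 on |01>, -exp(I*pi/4)/2 on |10>, -exp(I*pi/4)/2 on |11>.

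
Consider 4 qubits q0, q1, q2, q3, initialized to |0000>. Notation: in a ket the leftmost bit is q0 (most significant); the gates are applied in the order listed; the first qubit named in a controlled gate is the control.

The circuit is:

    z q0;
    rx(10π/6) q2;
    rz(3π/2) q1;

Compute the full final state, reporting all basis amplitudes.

The final amplitudes are sqrt(3)*exp(I*pi/4)/2 on |0000>, exp(3*I*pi/4)/2 on |0010>, and 0 on every other basis state.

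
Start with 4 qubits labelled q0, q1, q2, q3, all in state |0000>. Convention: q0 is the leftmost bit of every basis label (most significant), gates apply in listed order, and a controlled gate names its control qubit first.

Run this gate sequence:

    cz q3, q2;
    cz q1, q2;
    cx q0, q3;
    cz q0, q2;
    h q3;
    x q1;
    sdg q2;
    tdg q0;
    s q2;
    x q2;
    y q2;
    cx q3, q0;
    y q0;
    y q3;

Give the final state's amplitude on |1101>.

|1101> carries amplitude sqrt(2)*I/2 in the final state.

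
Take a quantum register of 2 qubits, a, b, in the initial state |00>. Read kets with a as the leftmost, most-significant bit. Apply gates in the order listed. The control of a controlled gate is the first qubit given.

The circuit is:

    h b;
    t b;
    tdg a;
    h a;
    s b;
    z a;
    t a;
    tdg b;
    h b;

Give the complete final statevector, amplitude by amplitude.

After the circuit, the state carries amplitude sqrt(2)*(1 + I)/4 on |00>, sqrt(2)*(1 - I)/4 on |01>, sqrt(2)*(-1 + I)*exp(3*I*pi/4)/4 on |10>, -1/2 on |11>.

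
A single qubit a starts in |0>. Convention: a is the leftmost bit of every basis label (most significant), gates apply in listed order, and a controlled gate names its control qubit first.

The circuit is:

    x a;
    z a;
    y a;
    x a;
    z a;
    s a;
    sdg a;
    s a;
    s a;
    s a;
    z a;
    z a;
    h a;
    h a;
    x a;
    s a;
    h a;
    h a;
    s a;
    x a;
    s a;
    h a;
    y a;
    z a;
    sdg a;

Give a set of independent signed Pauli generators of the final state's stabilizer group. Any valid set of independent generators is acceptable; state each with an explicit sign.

One valid set of independent stabilizer generators is +Y (any independent generating set of the same group is equally correct).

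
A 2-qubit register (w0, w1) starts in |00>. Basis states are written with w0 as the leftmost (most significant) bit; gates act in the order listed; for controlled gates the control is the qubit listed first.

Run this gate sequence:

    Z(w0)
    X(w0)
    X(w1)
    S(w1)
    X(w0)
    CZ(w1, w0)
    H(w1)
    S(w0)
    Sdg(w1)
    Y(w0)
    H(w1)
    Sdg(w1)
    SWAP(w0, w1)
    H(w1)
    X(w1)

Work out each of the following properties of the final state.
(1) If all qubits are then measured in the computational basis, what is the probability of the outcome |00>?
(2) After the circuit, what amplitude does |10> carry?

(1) The probability of measuring |00> is 1/4.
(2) The amplitude on |10> is sqrt(2)*(-1 - I)/4.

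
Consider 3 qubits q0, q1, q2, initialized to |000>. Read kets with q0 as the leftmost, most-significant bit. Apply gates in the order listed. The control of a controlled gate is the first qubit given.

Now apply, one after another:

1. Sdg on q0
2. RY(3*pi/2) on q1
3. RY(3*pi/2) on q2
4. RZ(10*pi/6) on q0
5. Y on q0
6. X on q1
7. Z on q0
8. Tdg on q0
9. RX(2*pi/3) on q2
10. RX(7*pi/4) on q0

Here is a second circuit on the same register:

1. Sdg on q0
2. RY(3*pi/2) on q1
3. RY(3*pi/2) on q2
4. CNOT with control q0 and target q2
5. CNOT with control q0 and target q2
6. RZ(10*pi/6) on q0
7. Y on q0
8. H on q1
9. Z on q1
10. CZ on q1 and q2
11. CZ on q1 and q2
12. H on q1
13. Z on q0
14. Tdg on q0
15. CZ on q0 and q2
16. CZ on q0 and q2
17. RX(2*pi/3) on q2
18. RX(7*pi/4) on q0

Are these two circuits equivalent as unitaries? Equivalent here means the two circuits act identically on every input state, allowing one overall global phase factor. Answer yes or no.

Yes: on every input state the two circuits agree up to one overall phase factor.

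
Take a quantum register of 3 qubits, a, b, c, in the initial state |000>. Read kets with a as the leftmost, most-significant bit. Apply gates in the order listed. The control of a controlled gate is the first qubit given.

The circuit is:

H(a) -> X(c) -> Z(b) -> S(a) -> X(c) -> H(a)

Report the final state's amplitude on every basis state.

After the circuit, the state carries amplitude 1/2 + I/2 on |000>, 1/2 - I/2 on |100>, and 0 on every other basis state.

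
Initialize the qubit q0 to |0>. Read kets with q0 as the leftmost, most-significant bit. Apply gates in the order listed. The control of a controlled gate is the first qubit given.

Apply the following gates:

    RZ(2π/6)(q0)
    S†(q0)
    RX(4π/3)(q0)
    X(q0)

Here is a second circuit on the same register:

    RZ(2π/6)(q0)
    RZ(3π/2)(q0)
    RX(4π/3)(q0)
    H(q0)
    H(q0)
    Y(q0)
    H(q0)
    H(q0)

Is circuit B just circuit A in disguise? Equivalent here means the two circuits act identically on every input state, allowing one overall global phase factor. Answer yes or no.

No — the two circuits implement different unitaries, even allowing a global phase.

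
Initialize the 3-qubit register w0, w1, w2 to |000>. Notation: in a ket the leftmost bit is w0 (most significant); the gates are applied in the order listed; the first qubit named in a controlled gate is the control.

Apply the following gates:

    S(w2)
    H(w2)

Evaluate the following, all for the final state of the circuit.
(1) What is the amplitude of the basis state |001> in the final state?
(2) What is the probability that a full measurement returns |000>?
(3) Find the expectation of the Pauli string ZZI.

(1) The amplitude on |001> is sqrt(2)/2.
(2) The probability of measuring |000> is 1/2.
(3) In the final state, ZZI has expectation 1.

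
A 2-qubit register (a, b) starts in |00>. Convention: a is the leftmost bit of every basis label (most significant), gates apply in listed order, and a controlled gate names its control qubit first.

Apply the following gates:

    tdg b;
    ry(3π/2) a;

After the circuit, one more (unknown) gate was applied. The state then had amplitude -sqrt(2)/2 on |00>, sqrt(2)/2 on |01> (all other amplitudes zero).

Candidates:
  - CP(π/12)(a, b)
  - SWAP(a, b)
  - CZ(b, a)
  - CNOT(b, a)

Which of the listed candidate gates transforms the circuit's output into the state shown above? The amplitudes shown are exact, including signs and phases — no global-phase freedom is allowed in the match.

The applied gate was SWAP(a, b).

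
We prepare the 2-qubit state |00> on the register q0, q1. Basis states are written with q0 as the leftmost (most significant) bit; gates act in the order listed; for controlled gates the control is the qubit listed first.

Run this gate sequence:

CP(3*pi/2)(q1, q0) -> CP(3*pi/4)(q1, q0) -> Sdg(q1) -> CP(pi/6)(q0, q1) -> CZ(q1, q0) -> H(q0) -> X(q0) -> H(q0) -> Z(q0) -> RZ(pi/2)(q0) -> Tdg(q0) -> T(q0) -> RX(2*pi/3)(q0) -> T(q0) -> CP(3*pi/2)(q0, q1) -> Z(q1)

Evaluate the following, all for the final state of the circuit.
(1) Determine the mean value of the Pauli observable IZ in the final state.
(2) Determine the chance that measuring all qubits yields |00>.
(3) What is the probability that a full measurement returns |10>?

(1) The observable IZ averages to 1. Key observation: steps 6-9 multiply out to the identity, so the circuit reduces to the remaining gates.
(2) Outcome |00> occurs with probability 1/4.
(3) Outcome |10> occurs with probability 3/4.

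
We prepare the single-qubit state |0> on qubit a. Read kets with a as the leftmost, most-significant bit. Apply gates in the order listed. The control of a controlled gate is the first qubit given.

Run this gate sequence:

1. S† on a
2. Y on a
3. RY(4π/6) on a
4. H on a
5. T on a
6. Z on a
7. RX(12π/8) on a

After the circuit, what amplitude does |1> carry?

The amplitude on |1> is -sqrt(3)/4 + 1/4 - sqrt(3)*exp(3*I*pi/4)/4 - exp(3*I*pi/4)/4.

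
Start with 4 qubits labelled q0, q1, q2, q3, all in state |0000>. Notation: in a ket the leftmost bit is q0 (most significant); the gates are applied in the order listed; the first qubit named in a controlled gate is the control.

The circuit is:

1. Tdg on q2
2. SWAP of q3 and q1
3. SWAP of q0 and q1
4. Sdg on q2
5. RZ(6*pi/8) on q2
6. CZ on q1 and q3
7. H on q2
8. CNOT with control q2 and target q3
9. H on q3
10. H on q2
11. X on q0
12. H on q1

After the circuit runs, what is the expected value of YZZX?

The expectation value of YZZX is 0.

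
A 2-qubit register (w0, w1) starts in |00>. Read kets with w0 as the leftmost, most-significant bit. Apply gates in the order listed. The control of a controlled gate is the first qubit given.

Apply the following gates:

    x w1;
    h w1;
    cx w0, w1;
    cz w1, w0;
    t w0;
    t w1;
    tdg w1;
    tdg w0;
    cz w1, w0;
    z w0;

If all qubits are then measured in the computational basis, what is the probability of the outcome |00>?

The probability of measuring |00> is 1/2.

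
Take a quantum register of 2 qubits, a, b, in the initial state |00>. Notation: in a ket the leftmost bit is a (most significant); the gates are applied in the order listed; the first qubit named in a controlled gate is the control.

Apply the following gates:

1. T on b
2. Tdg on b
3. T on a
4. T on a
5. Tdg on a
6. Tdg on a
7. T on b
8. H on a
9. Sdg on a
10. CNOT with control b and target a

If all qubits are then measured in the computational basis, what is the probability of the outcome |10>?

The probability of measuring |10> is 1/2. Key observation: the block from step 2 through step 7 cancels to the identity and can be dropped.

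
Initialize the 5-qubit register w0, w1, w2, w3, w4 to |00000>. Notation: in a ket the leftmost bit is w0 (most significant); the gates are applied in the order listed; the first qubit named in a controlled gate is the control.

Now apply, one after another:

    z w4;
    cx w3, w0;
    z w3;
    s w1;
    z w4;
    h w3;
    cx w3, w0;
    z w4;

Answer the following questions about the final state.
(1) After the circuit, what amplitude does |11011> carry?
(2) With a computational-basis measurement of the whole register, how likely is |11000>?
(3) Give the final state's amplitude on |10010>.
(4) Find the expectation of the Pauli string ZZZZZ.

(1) |11011> carries amplitude 0 in the final state.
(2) A full measurement returns |11000> with probability 0.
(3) The amplitude on |10010> is sqrt(2)/2.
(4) In the final state, ZZZZZ has expectation 1.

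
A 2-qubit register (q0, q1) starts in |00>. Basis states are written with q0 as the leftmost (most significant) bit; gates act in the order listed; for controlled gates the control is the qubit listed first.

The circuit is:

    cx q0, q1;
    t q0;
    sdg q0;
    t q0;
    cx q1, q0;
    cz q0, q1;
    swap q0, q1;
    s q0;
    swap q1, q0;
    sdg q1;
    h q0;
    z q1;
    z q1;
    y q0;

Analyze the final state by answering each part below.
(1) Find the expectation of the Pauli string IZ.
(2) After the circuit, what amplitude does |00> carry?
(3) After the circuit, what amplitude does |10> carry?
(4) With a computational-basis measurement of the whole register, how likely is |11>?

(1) In the final state, IZ has expectation 1.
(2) The amplitude on |00> is -sqrt(2)*I/2.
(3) |10> carries amplitude sqrt(2)*I/2 in the final state.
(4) A full measurement returns |11> with probability 0.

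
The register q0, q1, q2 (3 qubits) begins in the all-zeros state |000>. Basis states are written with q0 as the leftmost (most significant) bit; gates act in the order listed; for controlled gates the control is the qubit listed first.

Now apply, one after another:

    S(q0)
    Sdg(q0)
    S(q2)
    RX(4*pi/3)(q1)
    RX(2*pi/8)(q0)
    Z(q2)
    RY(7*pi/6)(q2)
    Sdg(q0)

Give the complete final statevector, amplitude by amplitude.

The final amplitudes are (-sqrt(2) + sqrt(6))*sqrt(sqrt(2) + 2)/16 on |000>, sqrt(sqrt(2) + 2)*(-sqrt(6) - sqrt(2))/16 on |001>, -sqrt(6)*I*sqrt(sqrt(2) + 2)/16 + 3*sqrt(2)*I*sqrt(sqrt(2) + 2)/16 on |010>, -3*sqrt(2)*I*sqrt(sqrt(2) + 2)/16 - sqrt(6)*I*sqrt(sqrt(2) + 2)/16 on |011>, sqrt(2 - sqrt(2))*(-sqrt(6) + sqrt(2))/16 on |100>, sqrt(2 - sqrt(2))*(sqrt(2) + sqrt(6))/16 on |101>, -3*sqrt(2)*I*sqrt(2 - sqrt(2))/16 + sqrt(6)*I*sqrt(2 - sqrt(2))/16 on |110>, sqrt(6)*I*sqrt(2 - sqrt(2))/16 + 3*sqrt(2)*I*sqrt(2 - sqrt(2))/16 on |111>.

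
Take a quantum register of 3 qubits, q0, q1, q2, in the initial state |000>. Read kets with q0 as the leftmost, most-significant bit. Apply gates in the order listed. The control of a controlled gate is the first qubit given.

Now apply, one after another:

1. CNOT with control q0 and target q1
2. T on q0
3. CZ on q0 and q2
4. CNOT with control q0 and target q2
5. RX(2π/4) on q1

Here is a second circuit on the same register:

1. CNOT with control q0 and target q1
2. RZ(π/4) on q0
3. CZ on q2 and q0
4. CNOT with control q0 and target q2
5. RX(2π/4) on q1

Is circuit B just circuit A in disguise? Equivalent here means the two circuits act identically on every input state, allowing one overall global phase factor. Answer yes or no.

Yes, they are equivalent — the unitaries differ by at most a global phase.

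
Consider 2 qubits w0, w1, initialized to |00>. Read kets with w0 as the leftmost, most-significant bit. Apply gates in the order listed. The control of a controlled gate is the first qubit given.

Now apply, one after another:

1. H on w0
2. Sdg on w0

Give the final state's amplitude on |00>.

The final state's coefficient on |00> equals sqrt(2)/2.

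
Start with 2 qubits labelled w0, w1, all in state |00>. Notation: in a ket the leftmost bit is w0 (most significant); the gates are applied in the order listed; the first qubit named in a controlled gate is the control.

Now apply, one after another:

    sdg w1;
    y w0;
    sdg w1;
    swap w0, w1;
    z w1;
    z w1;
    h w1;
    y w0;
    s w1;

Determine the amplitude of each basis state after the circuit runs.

The final amplitudes are 0 on |00>, 0 on |01>, -sqrt(2)/2 on |10>, sqrt(2)*I/2 on |11>.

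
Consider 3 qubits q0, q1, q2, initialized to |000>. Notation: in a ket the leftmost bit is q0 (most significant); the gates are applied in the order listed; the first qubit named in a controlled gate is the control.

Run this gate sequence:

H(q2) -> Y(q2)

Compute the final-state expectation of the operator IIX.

The expectation value of IIX is -1.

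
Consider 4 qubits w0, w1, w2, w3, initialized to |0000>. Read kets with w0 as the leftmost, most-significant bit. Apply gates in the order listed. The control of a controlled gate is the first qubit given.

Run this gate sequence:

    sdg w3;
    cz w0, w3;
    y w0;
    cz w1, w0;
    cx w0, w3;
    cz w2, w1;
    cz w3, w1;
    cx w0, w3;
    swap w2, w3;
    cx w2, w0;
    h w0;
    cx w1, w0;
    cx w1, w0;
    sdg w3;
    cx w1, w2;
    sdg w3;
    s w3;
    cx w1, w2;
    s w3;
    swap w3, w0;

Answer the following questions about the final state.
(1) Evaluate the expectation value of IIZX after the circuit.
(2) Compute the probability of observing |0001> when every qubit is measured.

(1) In the final state, IIZX has expectation -1. Key observation: the block from step 14 through step 19 cancels to the identity and can be dropped.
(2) A full measurement returns |0001> with probability 1/2.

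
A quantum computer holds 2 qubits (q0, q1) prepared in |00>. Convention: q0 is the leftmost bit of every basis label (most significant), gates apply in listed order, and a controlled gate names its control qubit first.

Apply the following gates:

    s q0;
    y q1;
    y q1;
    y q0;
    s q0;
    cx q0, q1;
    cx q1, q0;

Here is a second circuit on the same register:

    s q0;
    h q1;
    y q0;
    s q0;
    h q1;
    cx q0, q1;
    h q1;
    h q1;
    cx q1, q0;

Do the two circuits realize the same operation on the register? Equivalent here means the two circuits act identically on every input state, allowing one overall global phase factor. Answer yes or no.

Yes, they are equivalent — the unitaries differ by at most a global phase.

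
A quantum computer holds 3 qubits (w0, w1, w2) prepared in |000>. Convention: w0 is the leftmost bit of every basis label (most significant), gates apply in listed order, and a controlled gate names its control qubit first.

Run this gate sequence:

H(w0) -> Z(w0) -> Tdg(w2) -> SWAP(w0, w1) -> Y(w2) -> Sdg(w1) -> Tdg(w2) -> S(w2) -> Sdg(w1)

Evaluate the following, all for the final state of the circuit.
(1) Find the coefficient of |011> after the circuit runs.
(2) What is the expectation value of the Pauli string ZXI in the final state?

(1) The final state's coefficient on |011> equals sqrt(2)*exp(3*I*pi/4)/2.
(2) The expectation value of ZXI is 1.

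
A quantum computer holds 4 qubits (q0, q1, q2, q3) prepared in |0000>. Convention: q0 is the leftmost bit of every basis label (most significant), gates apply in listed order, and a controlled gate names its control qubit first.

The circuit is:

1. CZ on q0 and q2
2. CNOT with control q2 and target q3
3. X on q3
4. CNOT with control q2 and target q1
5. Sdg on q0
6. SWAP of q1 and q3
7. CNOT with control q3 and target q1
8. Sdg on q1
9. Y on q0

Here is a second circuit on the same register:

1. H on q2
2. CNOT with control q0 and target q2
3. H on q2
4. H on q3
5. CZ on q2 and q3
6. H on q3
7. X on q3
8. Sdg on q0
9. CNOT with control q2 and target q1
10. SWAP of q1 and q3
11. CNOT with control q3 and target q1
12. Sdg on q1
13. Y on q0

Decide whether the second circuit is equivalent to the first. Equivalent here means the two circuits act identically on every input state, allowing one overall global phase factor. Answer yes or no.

Yes: on every input state the two circuits agree up to one overall phase factor.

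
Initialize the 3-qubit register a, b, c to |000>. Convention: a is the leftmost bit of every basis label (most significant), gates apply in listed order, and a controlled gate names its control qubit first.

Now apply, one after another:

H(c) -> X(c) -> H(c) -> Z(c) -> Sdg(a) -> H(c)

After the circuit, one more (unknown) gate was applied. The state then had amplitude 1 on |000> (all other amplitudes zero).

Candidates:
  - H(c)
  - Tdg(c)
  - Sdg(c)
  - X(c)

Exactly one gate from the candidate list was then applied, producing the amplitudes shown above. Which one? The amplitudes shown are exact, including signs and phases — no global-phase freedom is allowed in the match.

The unique candidate consistent with the amplitudes is H(c).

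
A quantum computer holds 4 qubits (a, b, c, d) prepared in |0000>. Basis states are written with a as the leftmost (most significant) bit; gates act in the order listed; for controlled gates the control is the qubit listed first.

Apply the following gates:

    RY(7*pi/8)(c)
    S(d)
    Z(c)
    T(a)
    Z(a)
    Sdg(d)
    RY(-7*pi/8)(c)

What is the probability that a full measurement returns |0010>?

Outcome |0010> occurs with probability 1/2 - sqrt(2)/4.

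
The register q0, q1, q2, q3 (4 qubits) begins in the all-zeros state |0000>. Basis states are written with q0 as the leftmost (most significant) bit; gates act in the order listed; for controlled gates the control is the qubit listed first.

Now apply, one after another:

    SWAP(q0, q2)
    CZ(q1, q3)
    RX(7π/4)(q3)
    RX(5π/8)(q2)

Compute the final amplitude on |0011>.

|0011> carries amplitude -sqrt(2 - sqrt(2))*sin(5*pi/16)/2 in the final state.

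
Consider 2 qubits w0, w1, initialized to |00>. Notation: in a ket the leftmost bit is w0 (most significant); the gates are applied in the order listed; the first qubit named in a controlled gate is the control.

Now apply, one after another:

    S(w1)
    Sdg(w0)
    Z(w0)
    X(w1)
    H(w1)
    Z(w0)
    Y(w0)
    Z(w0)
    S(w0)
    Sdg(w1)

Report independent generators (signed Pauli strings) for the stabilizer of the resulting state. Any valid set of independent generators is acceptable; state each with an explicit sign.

The stabilizer group can be generated by +IY, -ZI, among other valid generating sets.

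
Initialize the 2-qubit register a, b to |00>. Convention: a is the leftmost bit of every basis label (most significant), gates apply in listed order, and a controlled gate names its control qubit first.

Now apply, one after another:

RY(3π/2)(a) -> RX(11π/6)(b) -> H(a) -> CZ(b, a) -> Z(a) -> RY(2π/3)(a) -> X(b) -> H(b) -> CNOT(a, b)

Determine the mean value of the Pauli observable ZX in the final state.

In the final state, ZX has expectation -sqrt(3)/4.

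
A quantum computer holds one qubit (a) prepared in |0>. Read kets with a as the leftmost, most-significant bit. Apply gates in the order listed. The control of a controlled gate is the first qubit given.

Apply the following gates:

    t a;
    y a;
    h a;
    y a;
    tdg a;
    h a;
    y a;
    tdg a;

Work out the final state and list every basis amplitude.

The resulting statevector has amplitude -exp(I*pi/4)/2 + I/2 on |0>, -1/2 - exp(I*pi/4)/2 on |1>.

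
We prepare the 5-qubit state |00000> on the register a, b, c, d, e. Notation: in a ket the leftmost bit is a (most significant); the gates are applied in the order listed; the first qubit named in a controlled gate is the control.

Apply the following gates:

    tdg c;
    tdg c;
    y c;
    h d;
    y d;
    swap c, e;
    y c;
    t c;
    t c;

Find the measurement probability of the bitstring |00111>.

The probability of measuring |00111> is 1/2.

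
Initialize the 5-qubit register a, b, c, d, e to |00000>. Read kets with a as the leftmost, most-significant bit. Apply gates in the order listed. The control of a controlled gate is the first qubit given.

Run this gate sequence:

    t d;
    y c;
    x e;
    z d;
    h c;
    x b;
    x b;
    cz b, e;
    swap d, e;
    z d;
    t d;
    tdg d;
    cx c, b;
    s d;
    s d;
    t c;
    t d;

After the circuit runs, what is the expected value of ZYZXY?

The observable ZYZXY averages to 0. Key observation: steps 6-7 multiply out to the identity, so the circuit reduces to the remaining gates.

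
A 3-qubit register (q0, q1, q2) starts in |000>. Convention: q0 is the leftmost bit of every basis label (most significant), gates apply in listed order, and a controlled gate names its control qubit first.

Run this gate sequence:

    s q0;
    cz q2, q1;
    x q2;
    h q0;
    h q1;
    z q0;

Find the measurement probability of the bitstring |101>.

The probability of measuring |101> is 1/4.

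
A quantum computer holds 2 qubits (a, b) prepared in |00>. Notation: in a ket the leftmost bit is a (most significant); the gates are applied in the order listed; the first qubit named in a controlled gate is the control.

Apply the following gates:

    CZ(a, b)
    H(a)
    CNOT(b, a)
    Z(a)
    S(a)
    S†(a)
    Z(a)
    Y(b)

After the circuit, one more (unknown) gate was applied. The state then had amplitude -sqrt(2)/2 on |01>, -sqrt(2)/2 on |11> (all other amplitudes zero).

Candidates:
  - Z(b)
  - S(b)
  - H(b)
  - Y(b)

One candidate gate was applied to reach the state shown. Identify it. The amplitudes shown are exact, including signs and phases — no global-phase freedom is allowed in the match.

The applied gate was S(b). Key observation: steps 4-7 multiply out to the identity, so the circuit reduces to the remaining gates.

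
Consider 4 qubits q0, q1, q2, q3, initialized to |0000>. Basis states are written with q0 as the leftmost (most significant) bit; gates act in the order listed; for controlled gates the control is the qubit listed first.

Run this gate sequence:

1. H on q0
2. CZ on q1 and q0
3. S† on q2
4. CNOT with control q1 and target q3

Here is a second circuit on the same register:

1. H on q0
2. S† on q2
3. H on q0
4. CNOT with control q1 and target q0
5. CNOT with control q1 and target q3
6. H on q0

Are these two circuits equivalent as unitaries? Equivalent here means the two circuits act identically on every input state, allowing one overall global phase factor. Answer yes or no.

Yes — the two circuits implement the same unitary up to a global phase.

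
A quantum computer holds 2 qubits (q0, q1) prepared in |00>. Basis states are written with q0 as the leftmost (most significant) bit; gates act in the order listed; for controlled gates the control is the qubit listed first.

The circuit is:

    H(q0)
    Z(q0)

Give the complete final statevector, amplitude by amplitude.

The final amplitudes are sqrt(2)/2 on |00>, 0 on |01>, -sqrt(2)/2 on |10>, 0 on |11>.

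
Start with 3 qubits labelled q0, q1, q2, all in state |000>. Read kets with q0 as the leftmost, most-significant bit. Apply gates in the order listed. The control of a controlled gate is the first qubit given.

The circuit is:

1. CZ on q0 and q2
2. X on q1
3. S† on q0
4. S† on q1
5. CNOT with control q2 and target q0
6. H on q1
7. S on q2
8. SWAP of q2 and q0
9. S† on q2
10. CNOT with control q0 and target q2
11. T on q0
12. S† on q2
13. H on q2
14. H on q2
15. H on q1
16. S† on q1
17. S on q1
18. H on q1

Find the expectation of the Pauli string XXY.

The observable XXY averages to 0.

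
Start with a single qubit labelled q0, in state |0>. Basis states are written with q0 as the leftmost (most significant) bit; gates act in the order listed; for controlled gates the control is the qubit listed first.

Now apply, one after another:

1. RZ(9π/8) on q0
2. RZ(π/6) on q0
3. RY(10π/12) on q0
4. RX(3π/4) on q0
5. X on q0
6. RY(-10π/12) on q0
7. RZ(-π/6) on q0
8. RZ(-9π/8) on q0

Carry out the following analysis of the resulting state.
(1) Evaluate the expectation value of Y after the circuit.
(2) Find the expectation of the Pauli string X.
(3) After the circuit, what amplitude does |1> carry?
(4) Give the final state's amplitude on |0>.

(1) In the final state, Y has expectation -sqrt(3*sqrt(2) + 6)/16 - 3*sqrt(2 - sqrt(2))/16 - sqrt(12 - 6*sqrt(2))/16 + 3*sqrt(4 - 2*sqrt(2))/32 + sqrt(6*sqrt(2) + 12)/32 + 3*sqrt(2*sqrt(2) + 4)/16.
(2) The expectation value of X is sqrt(6)*(-sqrt(3*sqrt(2) + 6) + sqrt(2 - sqrt(2)))/32 + sqrt(3)*(-2*sqrt(2 - sqrt(2)) + 2*sqrt(3*sqrt(2) + 6))/32 + sqrt(6)*(2*sqrt(6 - 3*sqrt(2)) + 2*sqrt(sqrt(2) + 2))/32.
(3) The final state's coefficient on |1> equals -sqrt(6 - 3*sqrt(2))*exp(17*I*pi/24)/4.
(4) The final state's coefficient on |0> equals sqrt(2 - sqrt(2))/4 - I*sqrt(sqrt(2) + 2)/2.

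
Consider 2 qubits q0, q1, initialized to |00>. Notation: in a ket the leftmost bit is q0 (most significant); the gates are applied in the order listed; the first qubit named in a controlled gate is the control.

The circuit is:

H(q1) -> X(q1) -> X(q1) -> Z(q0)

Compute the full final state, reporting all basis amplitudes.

The final amplitudes are sqrt(2)/2 on |00>, sqrt(2)/2 on |01>, 0 on |10>, 0 on |11>.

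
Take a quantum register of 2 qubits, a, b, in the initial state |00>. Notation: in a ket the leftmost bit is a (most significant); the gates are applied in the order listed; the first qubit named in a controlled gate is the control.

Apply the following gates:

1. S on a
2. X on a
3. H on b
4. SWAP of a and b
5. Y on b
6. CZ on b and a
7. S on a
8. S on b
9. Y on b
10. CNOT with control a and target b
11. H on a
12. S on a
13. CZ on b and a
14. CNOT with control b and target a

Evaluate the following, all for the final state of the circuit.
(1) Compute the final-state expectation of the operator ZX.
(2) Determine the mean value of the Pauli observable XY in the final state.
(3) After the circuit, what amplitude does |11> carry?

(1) In the final state, ZX has expectation -1.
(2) The expectation value of XY is -1.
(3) |11> carries amplitude 1/2 in the final state.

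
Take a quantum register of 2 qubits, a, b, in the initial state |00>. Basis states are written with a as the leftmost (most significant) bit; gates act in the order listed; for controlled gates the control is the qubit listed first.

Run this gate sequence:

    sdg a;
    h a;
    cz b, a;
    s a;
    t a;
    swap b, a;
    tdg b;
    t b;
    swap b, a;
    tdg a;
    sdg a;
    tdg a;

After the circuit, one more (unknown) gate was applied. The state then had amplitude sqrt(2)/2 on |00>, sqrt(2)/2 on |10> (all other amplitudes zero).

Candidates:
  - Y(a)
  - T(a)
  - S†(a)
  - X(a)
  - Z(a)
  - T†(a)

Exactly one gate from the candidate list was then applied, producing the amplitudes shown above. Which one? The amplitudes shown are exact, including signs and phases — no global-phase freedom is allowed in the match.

The applied gate was T(a). Key observation: gates 4-11 undo each other exactly, leaving only the rest of the circuit to track.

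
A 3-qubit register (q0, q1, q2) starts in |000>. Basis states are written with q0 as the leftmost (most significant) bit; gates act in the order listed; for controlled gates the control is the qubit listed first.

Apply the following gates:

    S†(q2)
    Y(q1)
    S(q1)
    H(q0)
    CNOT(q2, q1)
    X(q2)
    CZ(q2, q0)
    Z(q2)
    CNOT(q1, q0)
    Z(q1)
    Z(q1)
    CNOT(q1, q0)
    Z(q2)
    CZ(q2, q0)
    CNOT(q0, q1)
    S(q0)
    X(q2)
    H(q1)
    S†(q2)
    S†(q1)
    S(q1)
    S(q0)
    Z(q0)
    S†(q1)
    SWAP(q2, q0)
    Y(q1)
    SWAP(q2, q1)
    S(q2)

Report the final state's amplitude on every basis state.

After the circuit, the state carries amplitude -1/2 on |000>, 1/2 on |001>, 1/2 on |010>, 1/2 on |011>, 0 on |100>, 0 on |101>, 0 on |110>, 0 on |111>. Key observation: gates 7-14 undo each other exactly, leaving only the rest of the circuit to track.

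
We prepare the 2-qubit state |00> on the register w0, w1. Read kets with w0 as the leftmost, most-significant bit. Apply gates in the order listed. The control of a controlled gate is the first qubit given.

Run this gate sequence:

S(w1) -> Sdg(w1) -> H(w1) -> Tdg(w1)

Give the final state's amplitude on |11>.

The amplitude on |11> is 0.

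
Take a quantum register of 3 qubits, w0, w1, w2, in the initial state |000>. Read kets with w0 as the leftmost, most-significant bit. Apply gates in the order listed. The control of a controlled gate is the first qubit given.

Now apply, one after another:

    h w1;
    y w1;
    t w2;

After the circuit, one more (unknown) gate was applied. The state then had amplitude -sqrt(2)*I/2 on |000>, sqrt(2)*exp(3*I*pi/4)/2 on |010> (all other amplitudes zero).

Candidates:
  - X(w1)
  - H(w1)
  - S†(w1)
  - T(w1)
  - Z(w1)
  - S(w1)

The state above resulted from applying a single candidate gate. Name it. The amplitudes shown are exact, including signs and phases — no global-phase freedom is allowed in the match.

The unique candidate consistent with the amplitudes is T(w1).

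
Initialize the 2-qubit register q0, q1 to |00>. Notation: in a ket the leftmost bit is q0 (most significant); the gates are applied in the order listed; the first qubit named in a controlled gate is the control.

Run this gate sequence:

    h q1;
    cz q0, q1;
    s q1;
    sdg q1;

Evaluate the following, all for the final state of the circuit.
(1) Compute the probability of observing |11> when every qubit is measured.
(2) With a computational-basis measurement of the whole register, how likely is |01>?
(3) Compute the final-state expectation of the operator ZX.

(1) A full measurement returns |11> with probability 0. Key observation: steps 3-4 multiply out to the identity, so the circuit reduces to the remaining gates.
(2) The probability of measuring |01> is 1/2.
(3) In the final state, ZX has expectation 1.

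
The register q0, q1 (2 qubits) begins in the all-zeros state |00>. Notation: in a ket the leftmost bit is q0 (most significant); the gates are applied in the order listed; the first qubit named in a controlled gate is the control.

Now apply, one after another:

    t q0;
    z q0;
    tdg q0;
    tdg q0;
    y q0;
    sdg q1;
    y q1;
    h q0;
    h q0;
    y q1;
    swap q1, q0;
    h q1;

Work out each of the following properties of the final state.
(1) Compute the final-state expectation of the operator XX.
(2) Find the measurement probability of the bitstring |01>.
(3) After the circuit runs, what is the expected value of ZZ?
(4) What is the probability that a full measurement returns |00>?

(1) The expectation value of XX is 0. Key observation: steps 7-10 multiply out to the identity, so the circuit reduces to the remaining gates.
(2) The probability of measuring |01> is 1/2.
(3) The observable ZZ averages to 0.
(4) The probability of measuring |00> is 1/2.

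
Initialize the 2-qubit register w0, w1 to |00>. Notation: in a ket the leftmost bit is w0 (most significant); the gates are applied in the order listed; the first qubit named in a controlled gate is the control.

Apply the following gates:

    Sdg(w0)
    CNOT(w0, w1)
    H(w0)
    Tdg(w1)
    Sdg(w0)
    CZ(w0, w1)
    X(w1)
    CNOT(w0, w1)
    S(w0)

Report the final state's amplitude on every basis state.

The resulting statevector has amplitude 0 on |00>, sqrt(2)/2 on |01>, sqrt(2)/2 on |10>, 0 on |11>.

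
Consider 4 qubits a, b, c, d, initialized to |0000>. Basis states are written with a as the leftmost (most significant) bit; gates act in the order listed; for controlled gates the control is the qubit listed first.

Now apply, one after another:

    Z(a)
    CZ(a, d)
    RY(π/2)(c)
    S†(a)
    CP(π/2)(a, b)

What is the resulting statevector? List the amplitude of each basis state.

After the circuit, the state carries amplitude sqrt(2)/2 on |0000>, sqrt(2)/2 on |0010>, and 0 on every other basis state.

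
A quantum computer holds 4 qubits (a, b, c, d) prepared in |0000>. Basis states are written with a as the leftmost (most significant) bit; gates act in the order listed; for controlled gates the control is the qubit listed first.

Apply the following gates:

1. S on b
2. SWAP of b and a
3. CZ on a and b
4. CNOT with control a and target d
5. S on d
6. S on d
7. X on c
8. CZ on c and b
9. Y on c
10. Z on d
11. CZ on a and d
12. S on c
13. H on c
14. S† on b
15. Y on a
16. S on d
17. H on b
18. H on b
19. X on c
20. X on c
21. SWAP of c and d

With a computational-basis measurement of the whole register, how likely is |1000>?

A full measurement returns |1000> with probability 1/2.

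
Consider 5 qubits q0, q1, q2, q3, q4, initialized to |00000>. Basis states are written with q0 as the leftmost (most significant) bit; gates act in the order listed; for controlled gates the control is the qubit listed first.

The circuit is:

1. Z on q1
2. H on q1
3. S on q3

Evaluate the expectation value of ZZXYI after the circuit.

The expectation value of ZZXYI is 0.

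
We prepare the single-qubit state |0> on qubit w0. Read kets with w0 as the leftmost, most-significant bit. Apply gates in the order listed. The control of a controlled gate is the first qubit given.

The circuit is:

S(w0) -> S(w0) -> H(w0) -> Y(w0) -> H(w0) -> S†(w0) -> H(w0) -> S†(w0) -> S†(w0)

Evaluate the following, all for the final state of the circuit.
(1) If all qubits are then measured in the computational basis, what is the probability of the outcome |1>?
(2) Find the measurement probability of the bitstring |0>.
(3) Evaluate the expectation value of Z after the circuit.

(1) The probability of measuring |1> is 1/2.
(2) A full measurement returns |0> with probability 1/2.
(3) The expectation value of Z is 0.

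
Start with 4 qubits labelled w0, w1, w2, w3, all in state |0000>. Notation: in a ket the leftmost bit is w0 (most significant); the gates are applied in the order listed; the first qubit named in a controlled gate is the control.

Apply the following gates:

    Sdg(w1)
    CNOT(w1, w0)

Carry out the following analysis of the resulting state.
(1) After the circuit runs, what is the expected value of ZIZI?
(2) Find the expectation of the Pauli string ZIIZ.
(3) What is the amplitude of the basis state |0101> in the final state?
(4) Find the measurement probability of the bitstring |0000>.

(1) The observable ZIZI averages to 1.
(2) The observable ZIIZ averages to 1.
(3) |0101> carries amplitude 0 in the final state.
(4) A full measurement returns |0000> with probability 1.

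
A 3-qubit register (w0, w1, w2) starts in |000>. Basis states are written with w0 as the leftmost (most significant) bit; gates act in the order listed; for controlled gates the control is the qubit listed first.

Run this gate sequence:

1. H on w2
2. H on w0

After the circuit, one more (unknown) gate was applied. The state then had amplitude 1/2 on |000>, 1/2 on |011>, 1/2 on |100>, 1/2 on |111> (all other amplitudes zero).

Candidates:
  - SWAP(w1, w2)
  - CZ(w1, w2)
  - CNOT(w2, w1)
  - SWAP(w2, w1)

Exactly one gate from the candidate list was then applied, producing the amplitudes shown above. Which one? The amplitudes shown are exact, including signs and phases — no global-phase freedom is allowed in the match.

It was CNOT(w2, w1) that produced the state shown.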